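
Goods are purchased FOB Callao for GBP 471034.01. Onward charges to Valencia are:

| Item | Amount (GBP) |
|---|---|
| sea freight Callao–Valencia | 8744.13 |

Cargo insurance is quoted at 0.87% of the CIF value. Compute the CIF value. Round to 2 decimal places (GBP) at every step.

CIF value: GBP 483988.84

Let C be the CIF value. C = FOB price + freight + 0.87% × C
C − 0.87% × C = 471034.01 + 8744.13
0.9913 × C = 479778.14
C = 479778.14 / 0.9913 = 483988.84
Insurance premium = 0.87% × 483988.84 = 4210.70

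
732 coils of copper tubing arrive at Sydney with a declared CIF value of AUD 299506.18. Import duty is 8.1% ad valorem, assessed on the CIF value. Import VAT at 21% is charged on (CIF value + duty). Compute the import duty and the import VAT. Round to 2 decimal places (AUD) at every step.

Import duty: AUD 24260.00; import VAT: AUD 67990.90

Import duty = 299506.18 × 8.1% = 24260.00
VAT base = CIF + duty = 299506.18 + 24260.00 = 323766.18
Import VAT = 323766.18 × 21% = 67990.90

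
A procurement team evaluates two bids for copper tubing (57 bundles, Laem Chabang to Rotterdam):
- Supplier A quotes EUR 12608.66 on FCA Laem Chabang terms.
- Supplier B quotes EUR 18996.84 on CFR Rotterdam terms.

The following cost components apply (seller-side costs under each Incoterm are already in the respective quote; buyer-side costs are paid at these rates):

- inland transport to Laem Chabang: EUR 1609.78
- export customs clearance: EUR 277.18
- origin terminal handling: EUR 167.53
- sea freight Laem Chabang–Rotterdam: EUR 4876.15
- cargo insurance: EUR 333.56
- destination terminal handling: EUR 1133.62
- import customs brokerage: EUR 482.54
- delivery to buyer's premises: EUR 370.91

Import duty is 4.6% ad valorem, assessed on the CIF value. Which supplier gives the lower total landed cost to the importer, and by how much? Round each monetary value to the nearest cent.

Supplier A is cheaper by EUR 1406.35

Supplier A (FCA):
CIF value = FCA price + origin terminal + freight + insurance = 12608.66 + 167.53 + 4876.15 + 333.56 = 17985.90
Import duty = 17985.90 × 4.6% = 827.35
Buyer bears (A): 167.53 + 4876.15 + 333.56 + 1133.62 + 482.54 + 370.91 = 7364.31
Landed cost (A) = invoice 12608.66 + 7364.31 + duty 827.35 = 20800.32
Supplier B (CFR):
CIF value = CFR price + insurance = 18996.84 + 333.56 = 19330.40
Import duty = 19330.40 × 4.6% = 889.20
Buyer bears (B): 333.56 + 1133.62 + 482.54 + 370.91 = 2320.63
Landed cost (B) = invoice 18996.84 + 2320.63 + duty 889.20 = 22206.67
Difference = |20800.32 − 22206.67| = 1406.35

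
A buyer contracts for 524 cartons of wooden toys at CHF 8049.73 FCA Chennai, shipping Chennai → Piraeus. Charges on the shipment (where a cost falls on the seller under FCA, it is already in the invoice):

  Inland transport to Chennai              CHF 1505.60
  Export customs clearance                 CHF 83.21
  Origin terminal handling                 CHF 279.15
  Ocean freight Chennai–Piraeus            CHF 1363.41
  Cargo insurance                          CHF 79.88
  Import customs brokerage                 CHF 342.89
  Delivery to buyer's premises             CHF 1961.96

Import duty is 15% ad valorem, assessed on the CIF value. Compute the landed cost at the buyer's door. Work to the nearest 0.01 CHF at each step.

Total landed cost: CHF 13542.85

FCA: the seller delivers export-cleared goods to the carrier; the buyer bears costs from that point.
Already in the invoice (seller's account under FCA): inland to port, export clearance — exclude.
CIF value = FCA price + origin terminal + freight + insurance = 8049.73 + 279.15 + 1363.41 + 79.88 = 9772.17
Import duty = 9772.17 × 15% = 1465.83
Buyer bears: origin terminal 279.15 + freight 1363.41 + insurance 79.88 + brokerage 342.89 + delivery 1961.96 + duty 1465.83 = 5493.12
Landed cost = invoice 8049.73 + 5493.12 = 13542.85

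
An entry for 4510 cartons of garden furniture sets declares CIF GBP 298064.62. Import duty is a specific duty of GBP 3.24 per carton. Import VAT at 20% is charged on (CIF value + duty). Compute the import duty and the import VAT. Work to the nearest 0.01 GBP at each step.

Import duty = 4510 × 3.24 = 14612.40
VAT base = CIF + duty = 298064.62 + 14612.40 = 312677.02
Import VAT = 312677.02 × 20% = 62535.40

Import duty: GBP 14612.40; import VAT: GBP 62535.40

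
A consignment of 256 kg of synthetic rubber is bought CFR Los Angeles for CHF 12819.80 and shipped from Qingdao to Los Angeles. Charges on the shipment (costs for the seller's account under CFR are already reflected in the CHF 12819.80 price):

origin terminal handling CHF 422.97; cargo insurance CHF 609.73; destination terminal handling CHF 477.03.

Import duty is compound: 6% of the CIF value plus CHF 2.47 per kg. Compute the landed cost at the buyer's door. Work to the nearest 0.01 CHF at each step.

CFR: the seller pays costs through ocean freight to the destination port, but not insurance.
Already in the invoice (seller's account under CFR): origin terminal — exclude.
CIF value = CFR price + insurance = 12819.80 + 609.73 = 13429.53
Ad valorem component: 13429.53 × 6% = 805.77
Specific component: 256 × 2.47 = 632.32
Import duty = 805.77 + 632.32 = 1438.09
Buyer bears: insurance 609.73 + destination terminal 477.03 + duty 1438.09 = 2524.85
Landed cost = invoice 12819.80 + 2524.85 = 15344.65

Total landed cost: CHF 15344.65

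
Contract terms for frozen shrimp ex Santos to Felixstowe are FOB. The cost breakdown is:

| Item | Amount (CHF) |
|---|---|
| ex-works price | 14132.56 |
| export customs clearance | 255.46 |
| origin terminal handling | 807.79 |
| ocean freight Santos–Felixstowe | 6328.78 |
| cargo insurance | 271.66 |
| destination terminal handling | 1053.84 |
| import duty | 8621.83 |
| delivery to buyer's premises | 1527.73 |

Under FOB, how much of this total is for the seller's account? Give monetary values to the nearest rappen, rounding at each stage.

FOB: the seller bears costs until goods are on board at the origin port; the buyer bears freight, insurance and all costs thereafter.
Seller's account: goods 14132.56 + export clearance 255.46 + origin terminal 807.79 = 15195.81
Buyer's account: freight 6328.78 + insurance 271.66 + destination terminal 1053.84 + duty 8621.83 + delivery 1527.73 = 17803.84

Seller's account: CHF 15195.81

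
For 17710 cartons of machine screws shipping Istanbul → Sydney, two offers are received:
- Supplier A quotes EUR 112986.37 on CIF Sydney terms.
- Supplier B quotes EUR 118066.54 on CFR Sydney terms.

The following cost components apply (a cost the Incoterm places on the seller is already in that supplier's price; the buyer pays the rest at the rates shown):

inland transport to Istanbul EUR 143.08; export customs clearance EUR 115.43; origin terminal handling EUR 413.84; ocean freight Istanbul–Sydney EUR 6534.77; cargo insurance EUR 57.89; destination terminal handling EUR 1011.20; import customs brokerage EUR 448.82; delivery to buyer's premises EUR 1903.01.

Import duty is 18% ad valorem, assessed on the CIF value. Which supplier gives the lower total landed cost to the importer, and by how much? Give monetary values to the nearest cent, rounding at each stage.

Supplier A (CIF):
The CIF price already equals the CIF value: 112986.37
Import duty = 112986.37 × 18% = 20337.55
Buyer bears (A): 1011.20 + 448.82 + 1903.01 = 3363.03
Landed cost (A) = invoice 112986.37 + 3363.03 + duty 20337.55 = 136686.95
Supplier B (CFR):
CIF value = CFR price + insurance = 118066.54 + 57.89 = 118124.43
Import duty = 118124.43 × 18% = 21262.40
Buyer bears (B): 57.89 + 1011.20 + 448.82 + 1903.01 = 3420.92
Landed cost (B) = invoice 118066.54 + 3420.92 + duty 21262.40 = 142749.86
Difference = |136686.95 − 142749.86| = 6062.91

Supplier A is cheaper by EUR 6062.91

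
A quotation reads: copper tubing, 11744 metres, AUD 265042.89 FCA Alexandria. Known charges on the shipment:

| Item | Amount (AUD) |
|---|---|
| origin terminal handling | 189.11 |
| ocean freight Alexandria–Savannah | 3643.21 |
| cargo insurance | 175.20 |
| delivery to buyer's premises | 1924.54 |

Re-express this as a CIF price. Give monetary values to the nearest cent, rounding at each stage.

CIF price: AUD 269050.41

Not relevant to the conversion: delivery — on the buyer under both terms; not part of either seller's price.
From FCA to CIF, the seller additionally bears: origin terminal, freight, insurance.
CIF price = 265042.89 + 189.11 + 3643.21 + 175.20 = 269050.41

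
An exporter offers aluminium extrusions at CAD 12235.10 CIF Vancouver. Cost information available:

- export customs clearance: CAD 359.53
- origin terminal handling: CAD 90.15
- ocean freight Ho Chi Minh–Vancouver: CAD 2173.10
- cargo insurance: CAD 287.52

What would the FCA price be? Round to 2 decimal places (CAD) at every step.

FCA price: CAD 9684.33

Not relevant to the conversion: export clearance — on the seller under both CIF and FCA; already in the CIF price and stays in the FCA price.
From CIF to FCA, the seller no longer bears: origin terminal, freight, insurance.
FCA price = 12235.10 − 90.15 − 2173.10 − 287.52 = 9684.33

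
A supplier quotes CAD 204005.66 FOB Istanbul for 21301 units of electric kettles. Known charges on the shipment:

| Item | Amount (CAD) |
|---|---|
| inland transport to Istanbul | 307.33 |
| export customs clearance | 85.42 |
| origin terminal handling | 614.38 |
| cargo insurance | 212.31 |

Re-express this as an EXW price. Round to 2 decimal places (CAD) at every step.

EXW price: CAD 202998.53

Not relevant to the conversion: insurance — on the buyer under both terms; not part of either seller's price.
From FOB to EXW, the seller no longer bears: inland to port, export clearance, origin terminal.
EXW price = 204005.66 − 307.33 − 85.42 − 614.38 = 202998.53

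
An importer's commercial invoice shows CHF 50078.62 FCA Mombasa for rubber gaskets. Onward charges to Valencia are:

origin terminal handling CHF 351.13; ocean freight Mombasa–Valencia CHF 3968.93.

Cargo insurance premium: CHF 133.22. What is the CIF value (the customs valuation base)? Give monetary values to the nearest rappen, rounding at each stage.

CIF value: CHF 54531.90

CIF = FCA price + pre-shipment costs + freight + insurance
CIF = 50078.62 + 351.13 + 3968.93 + 133.22 = 54531.90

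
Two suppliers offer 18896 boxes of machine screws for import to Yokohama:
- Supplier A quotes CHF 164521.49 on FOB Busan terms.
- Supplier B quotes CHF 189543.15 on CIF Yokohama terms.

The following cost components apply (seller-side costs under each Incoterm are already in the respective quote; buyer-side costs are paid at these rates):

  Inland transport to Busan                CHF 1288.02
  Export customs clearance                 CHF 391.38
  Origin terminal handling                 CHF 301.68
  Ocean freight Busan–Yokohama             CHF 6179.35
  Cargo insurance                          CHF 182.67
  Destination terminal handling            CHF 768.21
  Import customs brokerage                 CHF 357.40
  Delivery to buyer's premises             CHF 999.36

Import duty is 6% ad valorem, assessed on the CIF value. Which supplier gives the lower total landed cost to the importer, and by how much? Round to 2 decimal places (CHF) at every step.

Supplier A (FOB):
CIF value = FOB price + freight + insurance = 164521.49 + 6179.35 + 182.67 = 170883.51
Import duty = 170883.51 × 6% = 10253.01
Buyer bears (A): 6179.35 + 182.67 + 768.21 + 357.40 + 999.36 = 8486.99
Landed cost (A) = invoice 164521.49 + 8486.99 + duty 10253.01 = 183261.49
Supplier B (CIF):
The CIF price already equals the CIF value: 189543.15
Import duty = 189543.15 × 6% = 11372.59
Buyer bears (B): 768.21 + 357.40 + 999.36 = 2124.97
Landed cost (B) = invoice 189543.15 + 2124.97 + duty 11372.59 = 203040.71
Difference = |183261.49 − 203040.71| = 19779.22

Supplier A is cheaper by CHF 19779.22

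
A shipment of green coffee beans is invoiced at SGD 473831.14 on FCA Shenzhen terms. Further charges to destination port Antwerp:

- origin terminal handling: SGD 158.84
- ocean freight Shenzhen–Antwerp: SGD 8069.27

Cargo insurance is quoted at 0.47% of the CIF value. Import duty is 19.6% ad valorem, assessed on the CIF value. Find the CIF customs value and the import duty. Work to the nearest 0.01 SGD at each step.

CIF value: SGD 484335.63; import duty: SGD 94929.78

Let C be the CIF value. C = FCA price + pre-shipment costs + freight + 0.47% × C
C − 0.47% × C = 473831.14 + 158.84 + 8069.27
0.9953 × C = 482059.25
C = 482059.25 / 0.9953 = 484335.63
Insurance premium = 0.47% × 484335.63 = 2276.38
Import duty = 484335.63 × 19.6% = 94929.78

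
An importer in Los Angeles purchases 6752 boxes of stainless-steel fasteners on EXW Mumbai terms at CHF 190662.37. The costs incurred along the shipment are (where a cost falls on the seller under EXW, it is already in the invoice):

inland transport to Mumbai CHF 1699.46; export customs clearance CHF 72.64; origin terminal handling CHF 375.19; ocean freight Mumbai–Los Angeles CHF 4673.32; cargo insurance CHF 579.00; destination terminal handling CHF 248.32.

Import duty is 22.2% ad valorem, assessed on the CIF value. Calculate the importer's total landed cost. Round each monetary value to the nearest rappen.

EXW: the seller makes goods available at their premises; the buyer bears all onward costs.
CIF value = EXW price + inland to port + export clearance + origin terminal + freight + insurance = 190662.37 + 1699.46 + 72.64 + 375.19 + 4673.32 + 579.00 = 198061.98
Import duty = 198061.98 × 22.2% = 43969.76
Buyer bears: inland to port 1699.46 + export clearance 72.64 + origin terminal 375.19 + freight 4673.32 + insurance 579.00 + destination terminal 248.32 + duty 43969.76 = 51617.69
Landed cost = invoice 190662.37 + 51617.69 = 242280.06

Total landed cost: CHF 242280.06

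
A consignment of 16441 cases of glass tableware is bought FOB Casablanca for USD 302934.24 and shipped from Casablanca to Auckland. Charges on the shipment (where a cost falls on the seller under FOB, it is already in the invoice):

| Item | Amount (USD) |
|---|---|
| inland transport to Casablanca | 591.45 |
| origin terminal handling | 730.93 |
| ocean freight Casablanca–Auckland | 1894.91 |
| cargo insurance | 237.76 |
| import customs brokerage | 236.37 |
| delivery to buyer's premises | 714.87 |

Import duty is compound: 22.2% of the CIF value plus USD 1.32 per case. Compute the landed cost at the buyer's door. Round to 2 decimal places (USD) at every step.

Total landed cost: USD 395445.12

FOB: the seller bears costs until goods are on board at the origin port; the buyer bears freight, insurance and all costs thereafter.
Already in the invoice (seller's account under FOB): inland to port, origin terminal — exclude.
CIF value = FOB price + freight + insurance = 302934.24 + 1894.91 + 237.76 = 305066.91
Ad valorem component: 305066.91 × 22.2% = 67724.85
Specific component: 16441 × 1.32 = 21702.12
Import duty = 67724.85 + 21702.12 = 89426.97
Buyer bears: freight 1894.91 + insurance 237.76 + brokerage 236.37 + delivery 714.87 + duty 89426.97 = 92510.88
Landed cost = invoice 302934.24 + 92510.88 = 395445.12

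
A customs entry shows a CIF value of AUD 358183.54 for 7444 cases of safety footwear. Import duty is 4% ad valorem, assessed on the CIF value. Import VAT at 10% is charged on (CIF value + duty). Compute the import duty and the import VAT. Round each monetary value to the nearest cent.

Import duty = 358183.54 × 4% = 14327.34
VAT base = CIF + duty = 358183.54 + 14327.34 = 372510.88
Import VAT = 372510.88 × 10% = 37251.09

Import duty: AUD 14327.34; import VAT: AUD 37251.09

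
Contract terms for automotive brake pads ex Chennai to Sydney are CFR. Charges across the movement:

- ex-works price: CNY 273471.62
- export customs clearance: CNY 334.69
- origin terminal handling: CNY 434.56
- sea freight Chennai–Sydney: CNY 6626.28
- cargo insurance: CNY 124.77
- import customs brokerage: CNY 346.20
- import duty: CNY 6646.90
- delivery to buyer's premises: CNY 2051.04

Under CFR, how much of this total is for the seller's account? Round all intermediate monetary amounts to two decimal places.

CFR: the seller pays costs through ocean freight to the destination port, but not insurance.
Seller's account: goods 273471.62 + export clearance 334.69 + origin terminal 434.56 + freight 6626.28 = 280867.15
Buyer's account: insurance 124.77 + brokerage 346.20 + duty 6646.90 + delivery 2051.04 = 9168.91

Seller's account: CNY 280867.15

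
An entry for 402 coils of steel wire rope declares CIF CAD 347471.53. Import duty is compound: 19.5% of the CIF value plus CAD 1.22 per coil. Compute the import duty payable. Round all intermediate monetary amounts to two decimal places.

Ad valorem component: 347471.53 × 19.5% = 67756.95
Specific component: 402 × 1.22 = 490.44
Import duty = 67756.95 + 490.44 = 68247.39

Import duty: CAD 68247.39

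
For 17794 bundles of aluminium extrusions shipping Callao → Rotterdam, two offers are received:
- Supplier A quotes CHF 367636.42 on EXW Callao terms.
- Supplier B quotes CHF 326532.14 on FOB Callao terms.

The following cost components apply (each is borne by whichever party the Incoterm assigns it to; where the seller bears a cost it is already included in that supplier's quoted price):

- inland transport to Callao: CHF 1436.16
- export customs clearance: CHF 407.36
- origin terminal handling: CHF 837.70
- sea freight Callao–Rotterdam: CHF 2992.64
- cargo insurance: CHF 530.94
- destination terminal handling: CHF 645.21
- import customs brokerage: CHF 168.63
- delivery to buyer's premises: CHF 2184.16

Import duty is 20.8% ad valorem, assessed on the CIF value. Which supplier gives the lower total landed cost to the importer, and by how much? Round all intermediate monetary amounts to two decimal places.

Supplier B is cheaper by CHF 52892.88

Supplier A (EXW):
CIF value = EXW price + inland to port + export clearance + origin terminal + freight + insurance = 367636.42 + 1436.16 + 407.36 + 837.70 + 2992.64 + 530.94 = 373841.22
Import duty = 373841.22 × 20.8% = 77758.97
Buyer bears (A): 1436.16 + 407.36 + 837.70 + 2992.64 + 530.94 + 645.21 + 168.63 + 2184.16 = 9202.80
Landed cost (A) = invoice 367636.42 + 9202.80 + duty 77758.97 = 454598.19
Supplier B (FOB):
CIF value = FOB price + freight + insurance = 326532.14 + 2992.64 + 530.94 = 330055.72
Import duty = 330055.72 × 20.8% = 68651.59
Buyer bears (B): 2992.64 + 530.94 + 645.21 + 168.63 + 2184.16 = 6521.58
Landed cost (B) = invoice 326532.14 + 6521.58 + duty 68651.59 = 401705.31
Difference = |454598.19 − 401705.31| = 52892.88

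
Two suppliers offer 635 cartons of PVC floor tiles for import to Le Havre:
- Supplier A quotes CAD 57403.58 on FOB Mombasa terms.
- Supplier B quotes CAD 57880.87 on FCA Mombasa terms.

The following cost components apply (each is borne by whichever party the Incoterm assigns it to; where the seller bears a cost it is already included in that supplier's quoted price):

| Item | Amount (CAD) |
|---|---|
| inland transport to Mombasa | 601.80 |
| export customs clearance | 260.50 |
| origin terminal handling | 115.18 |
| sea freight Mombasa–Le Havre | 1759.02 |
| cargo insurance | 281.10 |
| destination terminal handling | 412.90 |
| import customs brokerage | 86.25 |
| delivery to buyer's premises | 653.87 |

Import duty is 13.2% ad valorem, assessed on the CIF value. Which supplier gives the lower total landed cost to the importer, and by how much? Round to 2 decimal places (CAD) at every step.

Supplier A is cheaper by CAD 670.67

Supplier A (FOB):
CIF value = FOB price + freight + insurance = 57403.58 + 1759.02 + 281.10 = 59443.70
Import duty = 59443.70 × 13.2% = 7846.57
Buyer bears (A): 1759.02 + 281.10 + 412.90 + 86.25 + 653.87 = 3193.14
Landed cost (A) = invoice 57403.58 + 3193.14 + duty 7846.57 = 68443.29
Supplier B (FCA):
CIF value = FCA price + origin terminal + freight + insurance = 57880.87 + 115.18 + 1759.02 + 281.10 = 60036.17
Import duty = 60036.17 × 13.2% = 7924.77
Buyer bears (B): 115.18 + 1759.02 + 281.10 + 412.90 + 86.25 + 653.87 = 3308.32
Landed cost (B) = invoice 57880.87 + 3308.32 + duty 7924.77 = 69113.96
Difference = |68443.29 − 69113.96| = 670.67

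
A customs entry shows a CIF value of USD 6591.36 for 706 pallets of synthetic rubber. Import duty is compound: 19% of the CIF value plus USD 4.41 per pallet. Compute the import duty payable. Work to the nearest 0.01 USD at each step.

Ad valorem component: 6591.36 × 19% = 1252.36
Specific component: 706 × 4.41 = 3113.46
Import duty = 1252.36 + 3113.46 = 4365.82

Import duty: USD 4365.82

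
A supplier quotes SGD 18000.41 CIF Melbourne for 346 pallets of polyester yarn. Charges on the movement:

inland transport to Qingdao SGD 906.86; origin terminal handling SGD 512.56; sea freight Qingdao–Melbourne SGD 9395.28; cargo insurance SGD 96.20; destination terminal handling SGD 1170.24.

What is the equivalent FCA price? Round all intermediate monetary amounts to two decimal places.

Not relevant to the conversion: inland to port — on the seller under both CIF and FCA; already in the CIF price and stays in the FCA price. destination terminal — on the buyer under both terms; not part of either seller's price.
From CIF to FCA, the seller no longer bears: origin terminal, freight, insurance.
FCA price = 18000.41 − 512.56 − 9395.28 − 96.20 = 7996.37

FCA price: SGD 7996.37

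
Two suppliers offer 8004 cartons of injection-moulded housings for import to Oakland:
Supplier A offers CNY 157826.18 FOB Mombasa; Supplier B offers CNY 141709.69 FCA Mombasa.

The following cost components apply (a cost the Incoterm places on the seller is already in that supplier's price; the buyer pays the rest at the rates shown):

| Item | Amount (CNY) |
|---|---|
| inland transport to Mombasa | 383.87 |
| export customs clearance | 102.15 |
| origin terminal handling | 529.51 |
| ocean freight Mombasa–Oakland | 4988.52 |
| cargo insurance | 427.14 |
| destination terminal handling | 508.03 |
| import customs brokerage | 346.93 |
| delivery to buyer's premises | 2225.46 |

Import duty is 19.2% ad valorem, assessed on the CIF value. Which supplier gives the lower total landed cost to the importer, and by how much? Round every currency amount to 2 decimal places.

Supplier A (FOB):
CIF value = FOB price + freight + insurance = 157826.18 + 4988.52 + 427.14 = 163241.84
Import duty = 163241.84 × 19.2% = 31342.43
Buyer bears (A): 4988.52 + 427.14 + 508.03 + 346.93 + 2225.46 = 8496.08
Landed cost (A) = invoice 157826.18 + 8496.08 + duty 31342.43 = 197664.69
Supplier B (FCA):
CIF value = FCA price + origin terminal + freight + insurance = 141709.69 + 529.51 + 4988.52 + 427.14 = 147654.86
Import duty = 147654.86 × 19.2% = 28349.73
Buyer bears (B): 529.51 + 4988.52 + 427.14 + 508.03 + 346.93 + 2225.46 = 9025.59
Landed cost (B) = invoice 141709.69 + 9025.59 + duty 28349.73 = 179085.01
Difference = |197664.69 − 179085.01| = 18579.68

Supplier B is cheaper by CNY 18579.68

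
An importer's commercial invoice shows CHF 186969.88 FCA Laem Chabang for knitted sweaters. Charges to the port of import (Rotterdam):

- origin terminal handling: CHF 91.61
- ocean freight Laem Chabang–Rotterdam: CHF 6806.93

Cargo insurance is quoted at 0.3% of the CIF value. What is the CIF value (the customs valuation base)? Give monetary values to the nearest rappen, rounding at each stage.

Let C be the CIF value. C = FCA price + pre-shipment costs + freight + 0.3% × C
C − 0.3% × C = 186969.88 + 91.61 + 6806.93
0.997 × C = 193868.42
C = 193868.42 / 0.997 = 194451.78
Insurance premium = 0.3% × 194451.78 = 583.36

CIF value: CHF 194451.78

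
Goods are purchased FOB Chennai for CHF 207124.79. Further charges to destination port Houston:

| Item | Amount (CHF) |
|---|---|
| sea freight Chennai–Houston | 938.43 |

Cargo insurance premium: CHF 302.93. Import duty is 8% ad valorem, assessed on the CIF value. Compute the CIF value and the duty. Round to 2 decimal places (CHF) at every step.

CIF = FOB price + freight + insurance
CIF = 207124.79 + 938.43 + 302.93 = 208366.15
Import duty = 208366.15 × 8% = 16669.29

CIF value: CHF 208366.15; import duty: CHF 16669.29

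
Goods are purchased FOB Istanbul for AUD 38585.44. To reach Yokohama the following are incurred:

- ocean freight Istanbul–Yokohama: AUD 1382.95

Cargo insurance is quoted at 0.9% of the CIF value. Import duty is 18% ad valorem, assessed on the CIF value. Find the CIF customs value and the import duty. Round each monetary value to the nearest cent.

Let C be the CIF value. C = FOB price + freight + 0.9% × C
C − 0.9% × C = 38585.44 + 1382.95
0.991 × C = 39968.39
C = 39968.39 / 0.991 = 40331.37
Insurance premium = 0.9% × 40331.37 = 362.98
Import duty = 40331.37 × 18% = 7259.65

CIF value: AUD 40331.37; import duty: AUD 7259.65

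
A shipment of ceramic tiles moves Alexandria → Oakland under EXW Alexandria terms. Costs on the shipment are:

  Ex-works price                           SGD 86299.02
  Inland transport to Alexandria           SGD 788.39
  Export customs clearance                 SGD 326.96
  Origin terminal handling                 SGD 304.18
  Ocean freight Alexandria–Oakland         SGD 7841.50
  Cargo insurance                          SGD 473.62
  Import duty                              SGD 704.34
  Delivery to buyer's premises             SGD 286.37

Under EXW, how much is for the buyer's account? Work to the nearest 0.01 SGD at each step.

EXW: the seller makes goods available at their premises; the buyer bears all onward costs.
Seller's account: goods 86299.02 = 86299.02
Buyer's account: inland to port 788.39 + export clearance 326.96 + origin terminal 304.18 + freight 7841.50 + insurance 473.62 + duty 704.34 + delivery 286.37 = 10725.36

Buyer's account: SGD 10725.36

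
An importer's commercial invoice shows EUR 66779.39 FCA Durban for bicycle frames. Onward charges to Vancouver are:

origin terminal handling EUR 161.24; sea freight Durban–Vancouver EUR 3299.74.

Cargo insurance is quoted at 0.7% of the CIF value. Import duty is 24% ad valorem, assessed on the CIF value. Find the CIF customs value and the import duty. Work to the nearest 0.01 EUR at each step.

CIF value: EUR 70735.52; import duty: EUR 16976.52

Let C be the CIF value. C = FCA price + pre-shipment costs + freight + 0.7% × C
C − 0.7% × C = 66779.39 + 161.24 + 3299.74
0.993 × C = 70240.37
C = 70240.37 / 0.993 = 70735.52
Insurance premium = 0.7% × 70735.52 = 495.15
Import duty = 70735.52 × 24% = 16976.52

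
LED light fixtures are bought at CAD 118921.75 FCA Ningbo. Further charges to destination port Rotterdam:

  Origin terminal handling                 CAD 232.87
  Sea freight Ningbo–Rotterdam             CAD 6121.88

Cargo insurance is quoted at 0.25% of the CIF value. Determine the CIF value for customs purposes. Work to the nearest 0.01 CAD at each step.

CIF value: CAD 125590.48

Let C be the CIF value. C = FCA price + pre-shipment costs + freight + 0.25% × C
C − 0.25% × C = 118921.75 + 232.87 + 6121.88
0.9975 × C = 125276.50
C = 125276.50 / 0.9975 = 125590.48
Insurance premium = 0.25% × 125590.48 = 313.98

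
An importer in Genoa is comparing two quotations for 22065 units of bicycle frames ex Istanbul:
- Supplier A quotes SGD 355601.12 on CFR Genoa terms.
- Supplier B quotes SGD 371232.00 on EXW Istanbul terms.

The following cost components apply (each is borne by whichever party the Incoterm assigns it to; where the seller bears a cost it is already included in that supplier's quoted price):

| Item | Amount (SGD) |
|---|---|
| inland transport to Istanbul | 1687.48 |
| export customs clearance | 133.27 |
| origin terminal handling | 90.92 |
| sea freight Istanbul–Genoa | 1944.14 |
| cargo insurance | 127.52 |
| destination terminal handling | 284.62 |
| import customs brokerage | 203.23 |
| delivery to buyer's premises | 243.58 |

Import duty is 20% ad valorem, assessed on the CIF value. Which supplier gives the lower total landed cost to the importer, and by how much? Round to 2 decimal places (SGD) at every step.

Supplier A (CFR):
CIF value = CFR price + insurance = 355601.12 + 127.52 = 355728.64
Import duty = 355728.64 × 20% = 71145.73
Buyer bears (A): 127.52 + 284.62 + 203.23 + 243.58 = 858.95
Landed cost (A) = invoice 355601.12 + 858.95 + duty 71145.73 = 427605.80
Supplier B (EXW):
CIF value = EXW price + inland to port + export clearance + origin terminal + freight + insurance = 371232.00 + 1687.48 + 133.27 + 90.92 + 1944.14 + 127.52 = 375215.33
Import duty = 375215.33 × 20% = 75043.07
Buyer bears (B): 1687.48 + 133.27 + 90.92 + 1944.14 + 127.52 + 284.62 + 203.23 + 243.58 = 4714.76
Landed cost (B) = invoice 371232.00 + 4714.76 + duty 75043.07 = 450989.83
Difference = |427605.80 − 450989.83| = 23384.03

Supplier A is cheaper by SGD 23384.03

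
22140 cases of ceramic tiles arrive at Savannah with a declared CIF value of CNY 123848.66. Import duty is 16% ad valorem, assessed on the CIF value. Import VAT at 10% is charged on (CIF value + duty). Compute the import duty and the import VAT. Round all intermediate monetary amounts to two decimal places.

Import duty = 123848.66 × 16% = 19815.79
VAT base = CIF + duty = 123848.66 + 19815.79 = 143664.45
Import VAT = 143664.45 × 10% = 14366.45

Import duty: CNY 19815.79; import VAT: CNY 14366.45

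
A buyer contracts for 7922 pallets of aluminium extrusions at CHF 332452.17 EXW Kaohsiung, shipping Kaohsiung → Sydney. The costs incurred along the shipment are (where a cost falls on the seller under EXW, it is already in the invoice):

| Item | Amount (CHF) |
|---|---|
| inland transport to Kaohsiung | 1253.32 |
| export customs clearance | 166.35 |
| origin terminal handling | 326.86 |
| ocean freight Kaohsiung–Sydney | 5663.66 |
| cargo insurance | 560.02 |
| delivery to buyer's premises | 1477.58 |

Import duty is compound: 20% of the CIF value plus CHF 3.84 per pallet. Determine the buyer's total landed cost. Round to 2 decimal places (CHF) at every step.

Total landed cost: CHF 440404.92

EXW: the seller makes goods available at their premises; the buyer bears all onward costs.
CIF value = EXW price + inland to port + export clearance + origin terminal + freight + insurance = 332452.17 + 1253.32 + 166.35 + 326.86 + 5663.66 + 560.02 = 340422.38
Ad valorem component: 340422.38 × 20% = 68084.48
Specific component: 7922 × 3.84 = 30420.48
Import duty = 68084.48 + 30420.48 = 98504.96
Buyer bears: inland to port 1253.32 + export clearance 166.35 + origin terminal 326.86 + freight 5663.66 + insurance 560.02 + delivery 1477.58 + duty 98504.96 = 107952.75
Landed cost = invoice 332452.17 + 107952.75 = 440404.92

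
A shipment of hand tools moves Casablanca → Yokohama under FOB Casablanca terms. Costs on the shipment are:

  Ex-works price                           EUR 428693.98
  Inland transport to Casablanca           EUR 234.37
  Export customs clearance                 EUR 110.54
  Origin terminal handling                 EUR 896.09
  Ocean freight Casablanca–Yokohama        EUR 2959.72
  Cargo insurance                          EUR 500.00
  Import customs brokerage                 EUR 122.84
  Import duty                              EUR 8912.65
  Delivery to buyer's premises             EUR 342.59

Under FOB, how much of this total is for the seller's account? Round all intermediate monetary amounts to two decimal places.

Seller's account: EUR 429934.98

FOB: the seller bears costs until goods are on board at the origin port; the buyer bears freight, insurance and all costs thereafter.
Seller's account: goods 428693.98 + inland to port 234.37 + export clearance 110.54 + origin terminal 896.09 = 429934.98
Buyer's account: freight 2959.72 + insurance 500.00 + brokerage 122.84 + duty 8912.65 + delivery 342.59 = 12837.80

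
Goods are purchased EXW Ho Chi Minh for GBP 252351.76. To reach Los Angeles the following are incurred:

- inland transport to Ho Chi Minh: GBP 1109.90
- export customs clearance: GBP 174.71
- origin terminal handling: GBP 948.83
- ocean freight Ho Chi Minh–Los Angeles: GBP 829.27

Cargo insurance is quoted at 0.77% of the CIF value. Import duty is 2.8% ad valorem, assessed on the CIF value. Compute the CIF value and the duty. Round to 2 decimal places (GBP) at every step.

CIF value: GBP 257396.42; import duty: GBP 7207.10

Let C be the CIF value. C = EXW price + pre-shipment costs + freight + 0.77% × C
C − 0.77% × C = 252351.76 + 1109.90 + 174.71 + 948.83 + 829.27
0.9923 × C = 255414.47
C = 255414.47 / 0.9923 = 257396.42
Insurance premium = 0.77% × 257396.42 = 1981.95
Import duty = 257396.42 × 2.8% = 7207.10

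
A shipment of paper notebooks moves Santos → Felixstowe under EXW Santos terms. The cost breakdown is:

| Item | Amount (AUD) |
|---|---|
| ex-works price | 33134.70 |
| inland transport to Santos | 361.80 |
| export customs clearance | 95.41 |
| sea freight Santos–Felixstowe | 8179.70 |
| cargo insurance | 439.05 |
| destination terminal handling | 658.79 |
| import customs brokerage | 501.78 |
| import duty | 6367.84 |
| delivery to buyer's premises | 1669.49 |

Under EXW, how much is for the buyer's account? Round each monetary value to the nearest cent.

Buyer's account: AUD 18273.86

EXW: the seller makes goods available at their premises; the buyer bears all onward costs.
Seller's account: goods 33134.70 = 33134.70
Buyer's account: inland to port 361.80 + export clearance 95.41 + freight 8179.70 + insurance 439.05 + destination terminal 658.79 + brokerage 501.78 + duty 6367.84 + delivery 1669.49 = 18273.86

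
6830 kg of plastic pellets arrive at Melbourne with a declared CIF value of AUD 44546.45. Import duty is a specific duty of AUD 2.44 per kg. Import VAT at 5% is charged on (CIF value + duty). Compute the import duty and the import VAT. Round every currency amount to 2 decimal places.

Import duty = 6830 × 2.44 = 16665.20
VAT base = CIF + duty = 44546.45 + 16665.20 = 61211.65
Import VAT = 61211.65 × 5% = 3060.58

Import duty: AUD 16665.20; import VAT: AUD 3060.58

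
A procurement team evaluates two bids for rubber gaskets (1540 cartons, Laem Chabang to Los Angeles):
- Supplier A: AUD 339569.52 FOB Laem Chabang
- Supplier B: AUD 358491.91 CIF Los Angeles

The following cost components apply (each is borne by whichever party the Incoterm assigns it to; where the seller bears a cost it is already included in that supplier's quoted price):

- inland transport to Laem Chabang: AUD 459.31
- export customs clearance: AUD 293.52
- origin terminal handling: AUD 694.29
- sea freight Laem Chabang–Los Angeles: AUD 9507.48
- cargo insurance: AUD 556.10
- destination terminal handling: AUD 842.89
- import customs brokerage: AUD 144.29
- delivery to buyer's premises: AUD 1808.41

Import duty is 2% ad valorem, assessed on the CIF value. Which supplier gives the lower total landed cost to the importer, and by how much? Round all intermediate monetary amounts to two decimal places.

Supplier A (FOB):
CIF value = FOB price + freight + insurance = 339569.52 + 9507.48 + 556.10 = 349633.10
Import duty = 349633.10 × 2% = 6992.66
Buyer bears (A): 9507.48 + 556.10 + 842.89 + 144.29 + 1808.41 = 12859.17
Landed cost (A) = invoice 339569.52 + 12859.17 + duty 6992.66 = 359421.35
Supplier B (CIF):
The CIF price already equals the CIF value: 358491.91
Import duty = 358491.91 × 2% = 7169.84
Buyer bears (B): 842.89 + 144.29 + 1808.41 = 2795.59
Landed cost (B) = invoice 358491.91 + 2795.59 + duty 7169.84 = 368457.34
Difference = |359421.35 − 368457.34| = 9035.99

Supplier A is cheaper by AUD 9035.99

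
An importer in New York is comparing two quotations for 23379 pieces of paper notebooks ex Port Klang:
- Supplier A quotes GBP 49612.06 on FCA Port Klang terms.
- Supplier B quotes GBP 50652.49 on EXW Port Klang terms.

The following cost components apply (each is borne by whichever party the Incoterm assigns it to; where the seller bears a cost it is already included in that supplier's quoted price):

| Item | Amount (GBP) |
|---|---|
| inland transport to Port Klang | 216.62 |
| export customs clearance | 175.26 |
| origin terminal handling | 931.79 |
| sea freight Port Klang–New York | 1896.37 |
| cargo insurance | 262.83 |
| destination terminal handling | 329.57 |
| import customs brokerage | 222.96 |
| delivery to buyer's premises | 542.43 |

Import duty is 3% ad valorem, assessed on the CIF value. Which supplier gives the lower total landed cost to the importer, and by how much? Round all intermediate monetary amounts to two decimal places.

Supplier A (FCA):
CIF value = FCA price + origin terminal + freight + insurance = 49612.06 + 931.79 + 1896.37 + 262.83 = 52703.05
Import duty = 52703.05 × 3% = 1581.09
Buyer bears (A): 931.79 + 1896.37 + 262.83 + 329.57 + 222.96 + 542.43 = 4185.95
Landed cost (A) = invoice 49612.06 + 4185.95 + duty 1581.09 = 55379.10
Supplier B (EXW):
CIF value = EXW price + inland to port + export clearance + origin terminal + freight + insurance = 50652.49 + 216.62 + 175.26 + 931.79 + 1896.37 + 262.83 = 54135.36
Import duty = 54135.36 × 3% = 1624.06
Buyer bears (B): 216.62 + 175.26 + 931.79 + 1896.37 + 262.83 + 329.57 + 222.96 + 542.43 = 4577.83
Landed cost (B) = invoice 50652.49 + 4577.83 + duty 1624.06 = 56854.38
Difference = |55379.10 − 56854.38| = 1475.28

Supplier A is cheaper by GBP 1475.28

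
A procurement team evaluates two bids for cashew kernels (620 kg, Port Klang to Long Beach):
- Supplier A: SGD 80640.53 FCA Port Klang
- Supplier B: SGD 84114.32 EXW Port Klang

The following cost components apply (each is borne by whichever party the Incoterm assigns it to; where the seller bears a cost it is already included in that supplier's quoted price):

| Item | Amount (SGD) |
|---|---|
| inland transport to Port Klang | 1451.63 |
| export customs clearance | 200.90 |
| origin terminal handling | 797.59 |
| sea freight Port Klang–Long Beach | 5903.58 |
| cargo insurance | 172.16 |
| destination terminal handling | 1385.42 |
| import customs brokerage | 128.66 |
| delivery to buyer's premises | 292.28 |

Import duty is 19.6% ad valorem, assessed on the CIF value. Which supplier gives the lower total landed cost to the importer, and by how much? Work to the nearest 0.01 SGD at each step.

Supplier A (FCA):
CIF value = FCA price + origin terminal + freight + insurance = 80640.53 + 797.59 + 5903.58 + 172.16 = 87513.86
Import duty = 87513.86 × 19.6% = 17152.72
Buyer bears (A): 797.59 + 5903.58 + 172.16 + 1385.42 + 128.66 + 292.28 = 8679.69
Landed cost (A) = invoice 80640.53 + 8679.69 + duty 17152.72 = 106472.94
Supplier B (EXW):
CIF value = EXW price + inland to port + export clearance + origin terminal + freight + insurance = 84114.32 + 1451.63 + 200.90 + 797.59 + 5903.58 + 172.16 = 92640.18
Import duty = 92640.18 × 19.6% = 18157.48
Buyer bears (B): 1451.63 + 200.90 + 797.59 + 5903.58 + 172.16 + 1385.42 + 128.66 + 292.28 = 10332.22
Landed cost (B) = invoice 84114.32 + 10332.22 + duty 18157.48 = 112604.02
Difference = |106472.94 − 112604.02| = 6131.08

Supplier A is cheaper by SGD 6131.08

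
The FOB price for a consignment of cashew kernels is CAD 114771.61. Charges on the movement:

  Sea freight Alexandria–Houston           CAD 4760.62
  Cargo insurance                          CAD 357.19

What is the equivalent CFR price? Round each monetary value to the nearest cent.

CFR price: CAD 119532.23

Not relevant to the conversion: insurance — on the buyer under both terms; not part of either seller's price.
From FOB to CFR, the seller additionally bears: freight.
CFR price = 114771.61 + 4760.62 = 119532.23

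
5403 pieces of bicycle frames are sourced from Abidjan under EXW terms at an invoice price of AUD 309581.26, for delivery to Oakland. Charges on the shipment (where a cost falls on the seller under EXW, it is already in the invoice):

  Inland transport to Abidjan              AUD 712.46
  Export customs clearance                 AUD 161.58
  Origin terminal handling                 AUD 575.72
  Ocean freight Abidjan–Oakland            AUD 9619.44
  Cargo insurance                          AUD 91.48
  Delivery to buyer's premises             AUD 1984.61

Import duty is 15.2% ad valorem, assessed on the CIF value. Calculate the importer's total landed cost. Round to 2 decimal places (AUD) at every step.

EXW: the seller makes goods available at their premises; the buyer bears all onward costs.
CIF value = EXW price + inland to port + export clearance + origin terminal + freight + insurance = 309581.26 + 712.46 + 161.58 + 575.72 + 9619.44 + 91.48 = 320741.94
Import duty = 320741.94 × 15.2% = 48752.77
Buyer bears: inland to port 712.46 + export clearance 161.58 + origin terminal 575.72 + freight 9619.44 + insurance 91.48 + delivery 1984.61 + duty 48752.77 = 61898.06
Landed cost = invoice 309581.26 + 61898.06 = 371479.32

Total landed cost: AUD 371479.32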